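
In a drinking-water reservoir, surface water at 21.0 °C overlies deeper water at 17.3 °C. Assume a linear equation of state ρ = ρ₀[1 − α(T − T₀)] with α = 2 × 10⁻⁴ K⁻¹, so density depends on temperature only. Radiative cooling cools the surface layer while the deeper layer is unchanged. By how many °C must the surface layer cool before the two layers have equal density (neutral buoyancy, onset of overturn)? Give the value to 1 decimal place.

With temperature the only control, equal density requires T_surf′ = T_deep.
T_surf′ = 17.3 °C.
Cooling required: 21.0 − 17.3 = 3.7 °C.

3.7 °C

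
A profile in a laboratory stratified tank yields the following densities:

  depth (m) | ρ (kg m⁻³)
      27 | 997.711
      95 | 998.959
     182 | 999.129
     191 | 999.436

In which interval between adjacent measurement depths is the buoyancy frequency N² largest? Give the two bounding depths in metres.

182–191 m

Compute the density gradient over each adjacent pair:
  27–95 m: Δρ/Δz = 1.248/68 = 0.018 kg m⁻⁴
  95–182 m: Δρ/Δz = 0.170/87 = 2.0 × 10⁻³ kg m⁻⁴
  182–191 m: Δρ/Δz = 0.307/9 = 0.034 kg m⁻⁴
The largest gradient is in the 182–191 m interval — the pycnocline.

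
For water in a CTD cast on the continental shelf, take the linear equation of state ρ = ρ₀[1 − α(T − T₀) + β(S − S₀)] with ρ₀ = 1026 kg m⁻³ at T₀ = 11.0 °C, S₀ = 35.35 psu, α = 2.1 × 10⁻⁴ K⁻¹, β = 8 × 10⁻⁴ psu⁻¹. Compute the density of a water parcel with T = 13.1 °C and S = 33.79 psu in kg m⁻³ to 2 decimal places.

1024.27 kg m⁻³

T − T₀ = +2.1 K, S − S₀ = -1.56 psu.
Bracket = 1 − α·(+2.1) + β·(-1.56) = 1 + (-1.689 × 10⁻³) = 0.9983110.
ρ = 1026 × 0.9983110 = 1024.27 kg m⁻³.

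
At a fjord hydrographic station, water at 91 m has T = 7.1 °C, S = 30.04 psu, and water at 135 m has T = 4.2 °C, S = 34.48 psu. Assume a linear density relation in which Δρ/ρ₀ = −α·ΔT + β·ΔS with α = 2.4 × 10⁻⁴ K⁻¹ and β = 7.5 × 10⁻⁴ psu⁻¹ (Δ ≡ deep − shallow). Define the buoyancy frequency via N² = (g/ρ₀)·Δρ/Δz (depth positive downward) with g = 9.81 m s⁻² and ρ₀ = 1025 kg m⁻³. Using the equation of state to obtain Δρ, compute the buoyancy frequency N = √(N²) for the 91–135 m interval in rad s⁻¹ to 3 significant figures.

0.0300 rad s⁻¹

ΔT = -2.9 K, ΔS = +4.44 psu (deep − shallow).
Δρ/ρ₀ = −αΔT + βΔS = 6.96 × 10⁻⁴ + 3.33 × 10⁻³ = 4.026 × 10⁻³, so Δρ ≈ 4.127 kg m⁻³.
N² = (g/ρ₀)·Δρ/Δz = g·(Δρ/ρ₀)/Δz = 9.81 × 4.026 × 10⁻³ / 44 = 8.9762 × 10⁻⁴ s⁻².
N = √(8.9762 × 10⁻⁴) = 0.029960 rad s⁻¹ ≈ 0.0300 rad s⁻¹.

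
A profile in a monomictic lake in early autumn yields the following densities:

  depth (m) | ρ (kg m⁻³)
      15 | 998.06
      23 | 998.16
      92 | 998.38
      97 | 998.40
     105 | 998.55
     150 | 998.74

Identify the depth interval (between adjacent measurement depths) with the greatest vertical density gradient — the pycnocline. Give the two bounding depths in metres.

97–105 m

Compute the density gradient over each adjacent pair:
  15–23 m: Δρ/Δz = 0.10/8 = 0.013 kg m⁻⁴
  23–92 m: Δρ/Δz = 0.22/69 = 3.2 × 10⁻³ kg m⁻⁴
  92–97 m: Δρ/Δz = 0.02/5 = 4.0 × 10⁻³ kg m⁻⁴
  97–105 m: Δρ/Δz = 0.15/8 = 0.019 kg m⁻⁴
  105–150 m: Δρ/Δz = 0.19/45 = 4.2 × 10⁻³ kg m⁻⁴
The largest gradient is in the 97–105 m interval — the pycnocline.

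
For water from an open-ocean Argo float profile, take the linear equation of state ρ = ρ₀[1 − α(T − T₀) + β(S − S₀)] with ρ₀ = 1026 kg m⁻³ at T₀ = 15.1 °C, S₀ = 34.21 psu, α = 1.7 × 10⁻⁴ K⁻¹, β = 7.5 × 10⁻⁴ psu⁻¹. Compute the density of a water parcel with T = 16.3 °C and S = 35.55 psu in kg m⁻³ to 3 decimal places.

1026.822 kg m⁻³

T − T₀ = +1.2 K, S − S₀ = +1.34 psu.
Bracket = 1 − α·(+1.2) + β·(+1.34) = 1 + (8.01 × 10⁻⁴) = 1.0008010.
ρ = 1026 × 1.0008010 = 1026.822 kg m⁻³.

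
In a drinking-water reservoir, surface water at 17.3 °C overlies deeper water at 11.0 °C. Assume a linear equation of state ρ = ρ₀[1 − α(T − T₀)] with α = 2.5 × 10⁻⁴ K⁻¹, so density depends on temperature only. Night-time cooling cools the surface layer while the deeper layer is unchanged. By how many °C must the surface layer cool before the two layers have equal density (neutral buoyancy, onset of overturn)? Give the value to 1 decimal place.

6.3 °C

With temperature the only control, equal density requires T_surf′ = T_deep.
T_surf′ = 11.0 °C.
Cooling required: 17.3 − 11.0 = 6.3 °C.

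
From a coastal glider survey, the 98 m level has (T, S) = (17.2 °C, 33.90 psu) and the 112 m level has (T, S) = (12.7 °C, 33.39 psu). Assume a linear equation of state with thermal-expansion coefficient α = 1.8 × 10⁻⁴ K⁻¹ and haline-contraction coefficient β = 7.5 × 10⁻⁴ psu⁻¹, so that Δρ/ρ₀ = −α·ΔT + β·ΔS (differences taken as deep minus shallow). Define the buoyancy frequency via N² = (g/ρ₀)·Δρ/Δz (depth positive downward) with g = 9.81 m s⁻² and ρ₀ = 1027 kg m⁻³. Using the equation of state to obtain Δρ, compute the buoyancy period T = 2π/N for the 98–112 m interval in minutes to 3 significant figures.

ΔT = -4.5 K, ΔS = -0.51 psu (deep − shallow).
Δρ/ρ₀ = −αΔT + βΔS = 8.10 × 10⁻⁴ − 3.825 × 10⁻⁴ = 4.275 × 10⁻⁴, so Δρ ≈ 0.4390 kg m⁻³.
N² = (g/ρ₀)·Δρ/Δz = g·(Δρ/ρ₀)/Δz = 9.81 × 4.275 × 10⁻⁴ / 14 = 2.9956 × 10⁻⁴ s⁻².
N = √(2.9956 × 10⁻⁴) = 0.017308 rad s⁻¹ → T = 2π/N = 363.02 s = 6.0503 min ≈ 6.05 min.

6.05 min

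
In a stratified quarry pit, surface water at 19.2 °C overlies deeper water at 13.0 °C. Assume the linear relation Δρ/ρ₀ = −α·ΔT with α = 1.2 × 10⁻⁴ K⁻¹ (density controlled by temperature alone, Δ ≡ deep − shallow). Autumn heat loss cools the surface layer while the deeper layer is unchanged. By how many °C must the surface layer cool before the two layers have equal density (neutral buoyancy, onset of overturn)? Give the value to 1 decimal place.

With temperature the only control, equal density requires T_surf′ = T_deep.
T_surf′ = 13.0 °C.
Cooling required: 19.2 − 13.0 = 6.2 °C.

6.2 °C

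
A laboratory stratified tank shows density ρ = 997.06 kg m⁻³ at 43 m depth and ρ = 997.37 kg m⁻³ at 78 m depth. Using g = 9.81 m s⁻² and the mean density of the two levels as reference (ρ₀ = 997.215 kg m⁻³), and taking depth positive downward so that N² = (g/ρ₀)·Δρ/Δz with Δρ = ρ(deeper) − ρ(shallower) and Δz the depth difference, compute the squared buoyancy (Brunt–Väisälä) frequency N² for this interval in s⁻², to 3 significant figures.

8.71 × 10⁻⁵ s⁻²

Δρ = 997.37 − 997.06 = 0.31 kg m⁻³ over Δz = 78 − 43 = 35 m.
N² = (9.81/997.215) × (0.31/35) = 8.7131 × 10⁻⁵ s⁻² ≈ 8.71 × 10⁻⁵ s⁻².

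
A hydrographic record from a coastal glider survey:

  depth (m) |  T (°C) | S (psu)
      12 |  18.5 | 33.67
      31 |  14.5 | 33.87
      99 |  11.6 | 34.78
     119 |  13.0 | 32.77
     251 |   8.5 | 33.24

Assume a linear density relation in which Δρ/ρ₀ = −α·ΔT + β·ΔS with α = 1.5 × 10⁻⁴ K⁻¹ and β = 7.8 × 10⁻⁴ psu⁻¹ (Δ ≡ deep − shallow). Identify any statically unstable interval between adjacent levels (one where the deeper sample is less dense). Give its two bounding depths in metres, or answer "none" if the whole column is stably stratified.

Evaluate Δρ/ρ₀ = −αΔT + βΔS across each adjacent pair:
  12–31 m: −αΔT+βΔS = −(1.5 × 10⁻⁴)(-4.0)+(7.8 × 10⁻⁴)(+0.20) = 7.6 × 10⁻⁴ → stable
  31–99 m: −αΔT+βΔS = −(1.5 × 10⁻⁴)(-2.9)+(7.8 × 10⁻⁴)(+0.91) = 1.1 × 10⁻³ → stable
  99–119 m: −αΔT+βΔS = −(1.5 × 10⁻⁴)(+1.4)+(7.8 × 10⁻⁴)(-2.01) = -1.8 × 10⁻³ → UNSTABLE
  119–251 m: −αΔT+βΔS = −(1.5 × 10⁻⁴)(-4.5)+(7.8 × 10⁻⁴)(+0.47) = 1.0 × 10⁻³ → stable
The 99–119 m interval has Δρ < 0: lighter water underlies denser water.

99–119 m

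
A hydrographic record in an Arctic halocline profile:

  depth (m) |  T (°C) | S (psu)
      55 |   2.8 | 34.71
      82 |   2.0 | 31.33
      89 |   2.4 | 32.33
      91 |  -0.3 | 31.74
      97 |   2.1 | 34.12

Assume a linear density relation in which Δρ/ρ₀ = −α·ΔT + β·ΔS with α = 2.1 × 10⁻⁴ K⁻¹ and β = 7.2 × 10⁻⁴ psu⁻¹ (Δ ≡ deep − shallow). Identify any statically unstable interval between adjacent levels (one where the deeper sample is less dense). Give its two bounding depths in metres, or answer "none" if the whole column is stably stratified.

55–82 m

Evaluate Δρ/ρ₀ = −αΔT + βΔS across each adjacent pair:
  55–82 m: −αΔT+βΔS = −(2.1 × 10⁻⁴)(-0.8)+(7.2 × 10⁻⁴)(-3.38) = -2.3 × 10⁻³ → UNSTABLE
  82–89 m: −αΔT+βΔS = −(2.1 × 10⁻⁴)(+0.4)+(7.2 × 10⁻⁴)(+1.00) = 6.4 × 10⁻⁴ → stable
  89–91 m: −αΔT+βΔS = −(2.1 × 10⁻⁴)(-2.7)+(7.2 × 10⁻⁴)(-0.59) = 1.4 × 10⁻⁴ → stable
  91–97 m: −αΔT+βΔS = −(2.1 × 10⁻⁴)(+2.4)+(7.2 × 10⁻⁴)(+2.38) = 1.2 × 10⁻³ → stable
The 55–82 m interval has Δρ < 0: lighter water underlies denser water.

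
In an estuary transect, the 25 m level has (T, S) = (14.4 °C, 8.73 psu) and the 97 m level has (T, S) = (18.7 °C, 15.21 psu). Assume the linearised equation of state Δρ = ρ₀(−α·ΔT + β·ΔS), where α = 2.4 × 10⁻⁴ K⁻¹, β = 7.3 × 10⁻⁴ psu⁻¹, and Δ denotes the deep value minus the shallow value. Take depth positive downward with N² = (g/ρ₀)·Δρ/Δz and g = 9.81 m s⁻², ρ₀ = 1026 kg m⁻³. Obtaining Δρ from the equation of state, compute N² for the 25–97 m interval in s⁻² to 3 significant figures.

5.04 × 10⁻⁴ s⁻²

ΔT = +4.3 K, ΔS = +6.48 psu (deep − shallow).
Δρ/ρ₀ = −αΔT + βΔS = -1.032 × 10⁻³ + 4.7304 × 10⁻³ = 3.6984 × 10⁻³, so Δρ ≈ 3.795 kg m⁻³.
N² = (g/ρ₀)·Δρ/Δz = g·(Δρ/ρ₀)/Δz = 9.81 × 3.6984 × 10⁻³ / 72 = 5.0391 × 10⁻⁴ s⁻² ≈ 5.04 × 10⁻⁴ s⁻².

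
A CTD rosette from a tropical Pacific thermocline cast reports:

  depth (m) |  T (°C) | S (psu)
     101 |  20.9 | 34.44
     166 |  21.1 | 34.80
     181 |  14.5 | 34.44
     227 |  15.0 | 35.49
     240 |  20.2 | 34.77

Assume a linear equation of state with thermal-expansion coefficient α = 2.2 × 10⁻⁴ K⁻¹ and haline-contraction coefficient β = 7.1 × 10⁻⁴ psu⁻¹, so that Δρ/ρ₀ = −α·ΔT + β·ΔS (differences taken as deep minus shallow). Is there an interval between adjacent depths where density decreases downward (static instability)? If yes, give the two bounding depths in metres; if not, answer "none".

227–240 m

Evaluate Δρ/ρ₀ = −αΔT + βΔS across each adjacent pair:
  101–166 m: −αΔT+βΔS = −(2.2 × 10⁻⁴)(+0.2)+(7.1 × 10⁻⁴)(+0.36) = 2.1 × 10⁻⁴ → stable
  166–181 m: −αΔT+βΔS = −(2.2 × 10⁻⁴)(-6.6)+(7.1 × 10⁻⁴)(-0.36) = 1.2 × 10⁻³ → stable
  181–227 m: −αΔT+βΔS = −(2.2 × 10⁻⁴)(+0.5)+(7.1 × 10⁻⁴)(+1.05) = 6.4 × 10⁻⁴ → stable
  227–240 m: −αΔT+βΔS = −(2.2 × 10⁻⁴)(+5.2)+(7.1 × 10⁻⁴)(-0.72) = -1.7 × 10⁻³ → UNSTABLE
The 227–240 m interval has Δρ < 0: lighter water underlies denser water.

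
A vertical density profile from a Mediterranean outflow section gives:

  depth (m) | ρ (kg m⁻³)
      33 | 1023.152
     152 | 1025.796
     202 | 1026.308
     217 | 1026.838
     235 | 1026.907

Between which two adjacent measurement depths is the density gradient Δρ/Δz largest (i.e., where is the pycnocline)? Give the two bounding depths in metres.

202–217 m

Compute the density gradient over each adjacent pair:
  33–152 m: Δρ/Δz = 2.644/119 = 0.022 kg m⁻⁴
  152–202 m: Δρ/Δz = 0.512/50 = 0.010 kg m⁻⁴
  202–217 m: Δρ/Δz = 0.530/15 = 0.035 kg m⁻⁴
  217–235 m: Δρ/Δz = 0.069/18 = 3.8 × 10⁻³ kg m⁻⁴
The largest gradient is in the 202–217 m interval — the pycnocline.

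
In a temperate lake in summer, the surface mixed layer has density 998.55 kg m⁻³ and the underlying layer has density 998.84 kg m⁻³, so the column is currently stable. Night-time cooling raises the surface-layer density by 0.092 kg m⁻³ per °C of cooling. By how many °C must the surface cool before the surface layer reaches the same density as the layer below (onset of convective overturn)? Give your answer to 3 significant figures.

Density deficit of the surface layer: 998.84 − 998.55 = 0.29 kg m⁻³.
Required change = 0.29 / 0.092 = 3.15 °C.

3.15 °C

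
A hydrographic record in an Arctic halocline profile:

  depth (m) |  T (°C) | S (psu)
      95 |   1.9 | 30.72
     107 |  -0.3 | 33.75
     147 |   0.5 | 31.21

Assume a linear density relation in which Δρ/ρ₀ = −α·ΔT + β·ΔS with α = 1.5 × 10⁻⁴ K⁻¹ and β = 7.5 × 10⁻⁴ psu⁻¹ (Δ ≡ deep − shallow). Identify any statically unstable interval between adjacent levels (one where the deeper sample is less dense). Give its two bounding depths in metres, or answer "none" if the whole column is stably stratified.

107–147 m

Evaluate Δρ/ρ₀ = −αΔT + βΔS across each adjacent pair:
  95–107 m: −αΔT+βΔS = −(1.5 × 10⁻⁴)(-2.2)+(7.5 × 10⁻⁴)(+3.03) = 2.6 × 10⁻³ → stable
  107–147 m: −αΔT+βΔS = −(1.5 × 10⁻⁴)(+0.8)+(7.5 × 10⁻⁴)(-2.54) = -2.0 × 10⁻³ → UNSTABLE
The 107–147 m interval has Δρ < 0: lighter water underlies denser water.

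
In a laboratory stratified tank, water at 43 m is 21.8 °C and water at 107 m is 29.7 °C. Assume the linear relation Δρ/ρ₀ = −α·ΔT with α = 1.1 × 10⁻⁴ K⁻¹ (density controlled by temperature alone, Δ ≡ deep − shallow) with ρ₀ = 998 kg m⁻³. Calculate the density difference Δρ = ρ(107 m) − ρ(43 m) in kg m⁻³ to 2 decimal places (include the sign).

ΔT = +7.9 K, Δρ/ρ₀ = −αΔT = -8.69 × 10⁻⁴.
Δρ = 998 × (-8.69 × 10⁻⁴) = -0.87 kg m⁻³.
Negative Δρ: lighter below, statically unstable.

-0.87 kg m⁻³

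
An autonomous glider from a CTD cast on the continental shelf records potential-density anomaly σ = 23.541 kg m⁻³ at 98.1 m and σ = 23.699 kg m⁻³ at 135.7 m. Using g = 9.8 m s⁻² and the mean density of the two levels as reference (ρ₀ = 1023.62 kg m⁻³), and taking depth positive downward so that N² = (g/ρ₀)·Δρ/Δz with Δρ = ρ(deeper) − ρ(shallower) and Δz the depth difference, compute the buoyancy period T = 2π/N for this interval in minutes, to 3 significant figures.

Δρ = 1023.699 − 1023.541 = 0.158 kg m⁻³ over Δz = 135.7 − 98.1 = 37.6 m.
N² = (9.8/1023.62) × (0.158/37.6) = 4.0231 × 10⁻⁵ s⁻².
N = √(4.0231 × 10⁻⁵) = 6.3428 × 10⁻³ rad s⁻¹, so T = 2π/N = 990.60 s = 16.510 min ≈ 16.5 min.
Since Δρ > 0 the layer is stably stratified.

16.5 min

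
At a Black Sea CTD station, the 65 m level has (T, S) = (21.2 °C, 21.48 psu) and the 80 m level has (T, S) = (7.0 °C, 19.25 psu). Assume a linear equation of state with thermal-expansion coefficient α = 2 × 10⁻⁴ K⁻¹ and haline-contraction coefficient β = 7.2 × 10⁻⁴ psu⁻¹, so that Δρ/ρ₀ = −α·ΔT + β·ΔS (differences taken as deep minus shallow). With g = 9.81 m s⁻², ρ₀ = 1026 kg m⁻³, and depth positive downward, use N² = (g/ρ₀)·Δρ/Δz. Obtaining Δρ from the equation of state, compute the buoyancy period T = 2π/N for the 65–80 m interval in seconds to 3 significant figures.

ΔT = -14.2 K, ΔS = -2.23 psu (deep − shallow).
Δρ/ρ₀ = −αΔT + βΔS = 2.84 × 10⁻³ − 1.6056 × 10⁻³ = 1.2344 × 10⁻³, so Δρ ≈ 1.266 kg m⁻³.
N² = (g/ρ₀)·Δρ/Δz = g·(Δρ/ρ₀)/Δz = 9.81 × 1.2344 × 10⁻³ / 15 = 8.0730 × 10⁻⁴ s⁻².
N = √(8.0730 × 10⁻⁴) = 0.028413 rad s⁻¹ → T = 2π/N = 221.14 s ≈ 221 s.

221 s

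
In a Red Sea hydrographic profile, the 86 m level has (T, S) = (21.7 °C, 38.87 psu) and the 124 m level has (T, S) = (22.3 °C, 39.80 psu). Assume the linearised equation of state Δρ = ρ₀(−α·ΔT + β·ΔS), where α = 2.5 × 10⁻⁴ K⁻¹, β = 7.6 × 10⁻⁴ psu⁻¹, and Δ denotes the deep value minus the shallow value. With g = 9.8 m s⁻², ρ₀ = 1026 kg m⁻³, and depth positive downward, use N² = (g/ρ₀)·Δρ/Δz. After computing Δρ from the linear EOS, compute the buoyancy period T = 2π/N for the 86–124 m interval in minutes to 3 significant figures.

8.74 min

ΔT = +0.6 K, ΔS = +0.93 psu (deep − shallow).
Δρ/ρ₀ = −αΔT + βΔS = -1.50 × 10⁻⁴ + 7.068 × 10⁻⁴ = 5.568 × 10⁻⁴, so Δρ ≈ 0.5713 kg m⁻³.
N² = (g/ρ₀)·Δρ/Δz = g·(Δρ/ρ₀)/Δz = 9.8 × 5.568 × 10⁻⁴ / 38 = 1.4360 × 10⁻⁴ s⁻².
N = √(1.4360 × 10⁻⁴) = 0.011983 rad s⁻¹ → T = 2π/N = 524.34 s = 8.7390 min ≈ 8.74 min.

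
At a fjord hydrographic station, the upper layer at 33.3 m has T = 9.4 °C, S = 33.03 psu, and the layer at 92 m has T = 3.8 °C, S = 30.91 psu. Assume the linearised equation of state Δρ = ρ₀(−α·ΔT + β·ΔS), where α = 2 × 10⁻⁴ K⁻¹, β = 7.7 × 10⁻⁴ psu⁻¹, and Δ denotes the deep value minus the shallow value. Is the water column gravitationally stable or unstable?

ΔT = 3.8 − 9.4 = -5.6 K and ΔS = 30.91 − 33.03 = -2.12 psu (deep − shallow).
−αΔT = 1.12 × 10⁻³; βΔS = -1.6324 × 10⁻³; sum Δρ/ρ₀ = -5.124 × 10⁻⁴.
Δρ/ρ₀ < 0, so Δρ < 0: deeper water is lighter → statically unstable; the column would overturn.

unstable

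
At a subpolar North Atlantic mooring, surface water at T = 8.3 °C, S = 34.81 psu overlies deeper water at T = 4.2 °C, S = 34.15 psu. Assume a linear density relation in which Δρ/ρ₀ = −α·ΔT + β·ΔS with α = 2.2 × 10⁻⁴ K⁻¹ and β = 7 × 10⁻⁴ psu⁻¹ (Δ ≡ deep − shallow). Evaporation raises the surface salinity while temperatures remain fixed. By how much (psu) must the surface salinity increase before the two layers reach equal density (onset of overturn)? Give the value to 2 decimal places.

0.63 psu

Neutral buoyancy requires −α(T_deep − T_surf) + β(S_deep − S_surf′) = 0.
S_surf′ = S_deep − (α/β)·ΔT = 34.15 − (2.2 × 10⁻⁴/7 × 10⁻⁴)·(-4.1) = 35.4386 psu.
Increase required: 35.4386 − 34.81 = 0.6286 psu.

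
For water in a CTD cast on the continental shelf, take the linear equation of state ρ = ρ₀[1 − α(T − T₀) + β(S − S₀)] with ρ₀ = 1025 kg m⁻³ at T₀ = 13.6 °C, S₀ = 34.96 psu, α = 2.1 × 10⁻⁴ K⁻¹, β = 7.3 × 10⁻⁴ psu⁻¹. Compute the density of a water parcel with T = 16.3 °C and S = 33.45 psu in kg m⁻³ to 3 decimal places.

1023.289 kg m⁻³

T − T₀ = +2.7 K, S − S₀ = -1.51 psu.
Bracket = 1 − α·(+2.7) + β·(-1.51) = 1 + (-1.6693 × 10⁻³) = 0.9983307.
ρ = 1025 × 0.9983307 = 1023.289 kg m⁻³.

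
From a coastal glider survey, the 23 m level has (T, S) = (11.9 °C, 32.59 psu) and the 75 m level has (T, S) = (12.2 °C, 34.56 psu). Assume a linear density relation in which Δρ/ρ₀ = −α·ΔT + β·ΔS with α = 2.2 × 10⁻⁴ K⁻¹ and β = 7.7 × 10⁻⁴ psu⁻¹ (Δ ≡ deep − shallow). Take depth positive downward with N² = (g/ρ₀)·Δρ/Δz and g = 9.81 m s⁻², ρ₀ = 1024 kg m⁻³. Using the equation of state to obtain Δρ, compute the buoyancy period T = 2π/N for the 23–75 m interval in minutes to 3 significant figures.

ΔT = +0.3 K, ΔS = +1.97 psu (deep − shallow).
Δρ/ρ₀ = −αΔT + βΔS = -6.60 × 10⁻⁵ + 1.5169 × 10⁻³ = 1.4509 × 10⁻³, so Δρ ≈ 1.486 kg m⁻³.
N² = (g/ρ₀)·Δρ/Δz = g·(Δρ/ρ₀)/Δz = 9.81 × 1.4509 × 10⁻³ / 52 = 2.7372 × 10⁻⁴ s⁻².
N = √(2.7372 × 10⁻⁴) = 0.016544 rad s⁻¹ → T = 2π/N = 379.79 s = 6.3298 min ≈ 6.33 min.

6.33 min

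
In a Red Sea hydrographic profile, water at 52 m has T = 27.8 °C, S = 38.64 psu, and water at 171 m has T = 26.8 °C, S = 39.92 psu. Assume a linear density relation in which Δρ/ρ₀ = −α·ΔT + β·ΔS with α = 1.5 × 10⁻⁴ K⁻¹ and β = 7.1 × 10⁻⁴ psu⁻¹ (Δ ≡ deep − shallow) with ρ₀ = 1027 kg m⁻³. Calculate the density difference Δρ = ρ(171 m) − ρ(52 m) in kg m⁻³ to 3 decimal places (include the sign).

+1.087 kg m⁻³

ΔT = -1.0 K, ΔS = +1.28 psu (deep − shallow).
Δρ/ρ₀ = −(1.5 × 10⁻⁴)(-1.0) + (7.1 × 10⁻⁴)(+1.28) = 1.0588 × 10⁻³.
Δρ = 1027 × (1.0588 × 10⁻³) = +1.087 kg m⁻³.
Positive Δρ: denser below, stable.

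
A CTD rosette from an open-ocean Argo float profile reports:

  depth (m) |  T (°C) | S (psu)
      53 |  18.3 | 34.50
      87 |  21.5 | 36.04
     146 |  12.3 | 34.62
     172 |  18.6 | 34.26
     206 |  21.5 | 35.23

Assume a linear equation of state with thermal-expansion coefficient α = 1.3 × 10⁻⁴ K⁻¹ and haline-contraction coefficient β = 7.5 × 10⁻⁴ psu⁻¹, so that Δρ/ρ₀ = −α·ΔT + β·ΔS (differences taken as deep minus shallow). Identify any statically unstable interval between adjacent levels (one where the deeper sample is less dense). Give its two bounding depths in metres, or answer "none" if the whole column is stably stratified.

Evaluate Δρ/ρ₀ = −αΔT + βΔS across each adjacent pair:
  53–87 m: −αΔT+βΔS = −(1.3 × 10⁻⁴)(+3.2)+(7.5 × 10⁻⁴)(+1.54) = 7.4 × 10⁻⁴ → stable
  87–146 m: −αΔT+βΔS = −(1.3 × 10⁻⁴)(-9.2)+(7.5 × 10⁻⁴)(-1.42) = 1.3 × 10⁻⁴ → stable
  146–172 m: −αΔT+βΔS = −(1.3 × 10⁻⁴)(+6.3)+(7.5 × 10⁻⁴)(-0.36) = -1.1 × 10⁻³ → UNSTABLE
  172–206 m: −αΔT+βΔS = −(1.3 × 10⁻⁴)(+2.9)+(7.5 × 10⁻⁴)(+0.97) = 3.5 × 10⁻⁴ → stable
The 146–172 m interval has Δρ < 0: lighter water underlies denser water.

146–172 m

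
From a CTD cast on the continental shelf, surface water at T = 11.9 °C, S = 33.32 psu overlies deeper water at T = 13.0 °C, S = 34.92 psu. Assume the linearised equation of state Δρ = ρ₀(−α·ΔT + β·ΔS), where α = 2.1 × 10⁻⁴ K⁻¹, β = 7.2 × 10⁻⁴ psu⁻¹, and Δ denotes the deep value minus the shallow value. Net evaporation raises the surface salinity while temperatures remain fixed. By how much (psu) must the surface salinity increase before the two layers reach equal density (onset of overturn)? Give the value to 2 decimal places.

1.28 psu

Neutral buoyancy requires −α(T_deep − T_surf) + β(S_deep − S_surf′) = 0.
S_surf′ = S_deep − (α/β)·ΔT = 34.92 − (2.1 × 10⁻⁴/7.2 × 10⁻⁴)·(+1.1) = 34.5992 psu.
Increase required: 34.5992 − 33.32 = 1.2792 psu.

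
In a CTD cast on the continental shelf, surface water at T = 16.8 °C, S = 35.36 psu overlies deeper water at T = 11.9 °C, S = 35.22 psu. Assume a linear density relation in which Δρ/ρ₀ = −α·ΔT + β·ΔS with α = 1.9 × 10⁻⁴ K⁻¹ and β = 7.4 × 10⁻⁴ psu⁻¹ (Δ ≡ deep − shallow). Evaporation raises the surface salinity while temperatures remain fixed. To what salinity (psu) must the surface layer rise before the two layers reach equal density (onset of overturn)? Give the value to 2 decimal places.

36.48 psu

Neutral buoyancy requires −α(T_deep − T_surf) + β(S_deep − S_surf′) = 0.
S_surf′ = S_deep − (α/β)·ΔT = 35.22 − (1.9 × 10⁻⁴/7.4 × 10⁻⁴)·(-4.9) = 36.4781 psu.
Increase required: 36.4781 − 35.36 = 1.1181 psu.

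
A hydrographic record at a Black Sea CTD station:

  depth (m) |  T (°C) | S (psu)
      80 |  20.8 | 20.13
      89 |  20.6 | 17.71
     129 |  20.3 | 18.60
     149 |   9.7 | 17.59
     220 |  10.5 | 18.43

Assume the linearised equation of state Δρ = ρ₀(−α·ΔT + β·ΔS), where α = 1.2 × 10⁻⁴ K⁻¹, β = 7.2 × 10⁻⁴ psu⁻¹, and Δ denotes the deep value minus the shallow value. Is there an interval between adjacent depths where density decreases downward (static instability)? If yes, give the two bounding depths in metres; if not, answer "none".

80–89 m

Evaluate Δρ/ρ₀ = −αΔT + βΔS across each adjacent pair:
  80–89 m: −αΔT+βΔS = −(1.2 × 10⁻⁴)(-0.2)+(7.2 × 10⁻⁴)(-2.42) = -1.7 × 10⁻³ → UNSTABLE
  89–129 m: −αΔT+βΔS = −(1.2 × 10⁻⁴)(-0.3)+(7.2 × 10⁻⁴)(+0.89) = 6.8 × 10⁻⁴ → stable
  129–149 m: −αΔT+βΔS = −(1.2 × 10⁻⁴)(-10.6)+(7.2 × 10⁻⁴)(-1.01) = 5.4 × 10⁻⁴ → stable
  149–220 m: −αΔT+βΔS = −(1.2 × 10⁻⁴)(+0.8)+(7.2 × 10⁻⁴)(+0.84) = 5.1 × 10⁻⁴ → stable
The 80–89 m interval has Δρ < 0: lighter water underlies denser water.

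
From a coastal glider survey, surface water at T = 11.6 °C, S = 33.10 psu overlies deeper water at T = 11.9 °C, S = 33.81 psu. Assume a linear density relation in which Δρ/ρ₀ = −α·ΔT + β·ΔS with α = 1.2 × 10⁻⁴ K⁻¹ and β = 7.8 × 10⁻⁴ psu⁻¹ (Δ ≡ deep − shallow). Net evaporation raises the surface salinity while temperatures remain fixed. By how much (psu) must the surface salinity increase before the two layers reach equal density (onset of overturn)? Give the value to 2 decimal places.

Neutral buoyancy requires −α(T_deep − T_surf) + β(S_deep − S_surf′) = 0.
S_surf′ = S_deep − (α/β)·ΔT = 33.81 − (1.2 × 10⁻⁴/7.8 × 10⁻⁴)·(+0.3) = 33.7638 psu.
Increase required: 33.7638 − 33.10 = 0.6638 psu.

0.66 psu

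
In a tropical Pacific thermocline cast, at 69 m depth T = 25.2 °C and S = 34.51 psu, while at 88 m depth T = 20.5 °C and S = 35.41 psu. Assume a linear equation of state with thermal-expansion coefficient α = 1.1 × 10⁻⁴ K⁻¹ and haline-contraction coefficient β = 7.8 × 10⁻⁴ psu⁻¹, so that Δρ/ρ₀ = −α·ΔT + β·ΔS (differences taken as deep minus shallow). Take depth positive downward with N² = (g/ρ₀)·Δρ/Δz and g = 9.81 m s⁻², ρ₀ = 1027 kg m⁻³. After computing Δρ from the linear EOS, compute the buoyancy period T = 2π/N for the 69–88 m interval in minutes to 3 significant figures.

4.17 min

ΔT = -4.7 K, ΔS = +0.90 psu (deep − shallow).
Δρ/ρ₀ = −αΔT + βΔS = 5.17 × 10⁻⁴ + 7.02 × 10⁻⁴ = 1.219 × 10⁻³, so Δρ ≈ 1.252 kg m⁻³.
N² = (g/ρ₀)·Δρ/Δz = g·(Δρ/ρ₀)/Δz = 9.81 × 1.219 × 10⁻³ / 19 = 6.2939 × 10⁻⁴ s⁻².
N = √(6.2939 × 10⁻⁴) = 0.025088 rad s⁻¹ → T = 2π/N = 250.45 s = 4.1742 min ≈ 4.17 min.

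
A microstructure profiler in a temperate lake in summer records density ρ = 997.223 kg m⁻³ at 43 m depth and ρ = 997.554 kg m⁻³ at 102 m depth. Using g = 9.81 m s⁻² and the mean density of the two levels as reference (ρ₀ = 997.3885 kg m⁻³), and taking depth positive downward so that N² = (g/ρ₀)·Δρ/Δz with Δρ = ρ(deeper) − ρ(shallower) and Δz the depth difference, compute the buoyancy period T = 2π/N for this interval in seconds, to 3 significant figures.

Δρ = 997.554 − 997.223 = 0.331 kg m⁻³ over Δz = 102 − 43 = 59 m.
N² = (9.81/997.3885) × (0.331/59) = 5.5180 × 10⁻⁵ s⁻².
N = √(5.5180 × 10⁻⁵) = 7.4283 × 10⁻³ rad s⁻¹, so T = 2π/N = 845.84 s ≈ 846 s.

846 s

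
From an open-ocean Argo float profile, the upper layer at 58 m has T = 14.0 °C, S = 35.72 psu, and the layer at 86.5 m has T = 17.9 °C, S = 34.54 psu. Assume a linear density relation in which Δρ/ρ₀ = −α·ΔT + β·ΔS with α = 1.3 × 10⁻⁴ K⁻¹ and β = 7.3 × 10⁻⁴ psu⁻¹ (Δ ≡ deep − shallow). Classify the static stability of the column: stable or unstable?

unstable

ΔT = 17.9 − 14.0 = +3.9 K and ΔS = 34.54 − 35.72 = -1.18 psu (deep − shallow).
−αΔT = -5.07 × 10⁻⁴; βΔS = -8.614 × 10⁻⁴; sum Δρ/ρ₀ = -1.3684 × 10⁻³.
Δρ/ρ₀ < 0, so Δρ < 0: deeper water is lighter → statically unstable; the column would overturn.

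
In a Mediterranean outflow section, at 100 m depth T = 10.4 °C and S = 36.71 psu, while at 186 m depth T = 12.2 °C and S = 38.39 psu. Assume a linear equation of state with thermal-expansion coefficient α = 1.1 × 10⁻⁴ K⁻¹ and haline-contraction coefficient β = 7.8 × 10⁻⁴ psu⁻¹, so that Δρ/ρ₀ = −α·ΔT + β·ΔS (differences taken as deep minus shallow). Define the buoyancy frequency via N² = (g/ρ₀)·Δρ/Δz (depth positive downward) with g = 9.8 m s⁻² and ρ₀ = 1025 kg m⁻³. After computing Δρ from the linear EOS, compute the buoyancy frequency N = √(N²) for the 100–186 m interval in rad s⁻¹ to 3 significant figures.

ΔT = +1.8 K, ΔS = +1.68 psu (deep − shallow).
Δρ/ρ₀ = −αΔT + βΔS = -1.98 × 10⁻⁴ + 1.3104 × 10⁻³ = 1.1124 × 10⁻³, so Δρ ≈ 1.140 kg m⁻³.
N² = (g/ρ₀)·Δρ/Δz = g·(Δρ/ρ₀)/Δz = 9.8 × 1.1124 × 10⁻³ / 86 = 1.2676 × 10⁻⁴ s⁻².
N = √(1.2676 × 10⁻⁴) = 0.011259 rad s⁻¹ ≈ 0.0113 rad s⁻¹.

0.0113 rad s⁻¹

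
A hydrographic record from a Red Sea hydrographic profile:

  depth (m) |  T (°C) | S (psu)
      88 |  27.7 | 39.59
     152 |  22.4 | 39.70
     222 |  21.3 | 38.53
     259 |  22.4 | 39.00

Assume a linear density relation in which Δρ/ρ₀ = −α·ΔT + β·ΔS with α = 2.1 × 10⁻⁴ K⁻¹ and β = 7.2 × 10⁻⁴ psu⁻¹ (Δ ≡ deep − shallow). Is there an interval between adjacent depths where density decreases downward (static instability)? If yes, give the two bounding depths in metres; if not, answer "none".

152–222 m

Evaluate Δρ/ρ₀ = −αΔT + βΔS across each adjacent pair:
  88–152 m: −αΔT+βΔS = −(2.1 × 10⁻⁴)(-5.3)+(7.2 × 10⁻⁴)(+0.11) = 1.2 × 10⁻³ → stable
  152–222 m: −αΔT+βΔS = −(2.1 × 10⁻⁴)(-1.1)+(7.2 × 10⁻⁴)(-1.17) = -6.1 × 10⁻⁴ → UNSTABLE
  222–259 m: −αΔT+βΔS = −(2.1 × 10⁻⁴)(+1.1)+(7.2 × 10⁻⁴)(+0.47) = 1.1 × 10⁻⁴ → stable
The 152–222 m interval has Δρ < 0: lighter water underlies denser water.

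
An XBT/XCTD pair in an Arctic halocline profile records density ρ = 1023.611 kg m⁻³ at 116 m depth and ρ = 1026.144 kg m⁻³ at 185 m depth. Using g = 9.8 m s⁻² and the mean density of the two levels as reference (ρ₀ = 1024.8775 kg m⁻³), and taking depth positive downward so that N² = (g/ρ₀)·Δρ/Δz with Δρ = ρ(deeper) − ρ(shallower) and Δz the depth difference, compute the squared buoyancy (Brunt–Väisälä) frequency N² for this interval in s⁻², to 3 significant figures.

3.51 × 10⁻⁴ s⁻²

Δρ = 1026.144 − 1023.611 = 2.533 kg m⁻³ over Δz = 185 − 116 = 69 m.
N² = (9.8/1024.8775) × (2.533/69) = 3.5103 × 10⁻⁴ s⁻² ≈ 3.51 × 10⁻⁴ s⁻².
A positive N² confirms static stability across the interval.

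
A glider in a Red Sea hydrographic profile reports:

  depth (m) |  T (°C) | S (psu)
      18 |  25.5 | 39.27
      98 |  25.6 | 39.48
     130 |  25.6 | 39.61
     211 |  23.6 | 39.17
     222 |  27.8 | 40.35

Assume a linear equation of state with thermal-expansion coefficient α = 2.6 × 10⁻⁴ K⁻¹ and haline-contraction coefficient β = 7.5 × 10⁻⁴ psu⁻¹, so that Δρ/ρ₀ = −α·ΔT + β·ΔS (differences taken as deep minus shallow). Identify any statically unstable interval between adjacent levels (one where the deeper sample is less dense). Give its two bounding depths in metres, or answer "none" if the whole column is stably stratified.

Evaluate Δρ/ρ₀ = −αΔT + βΔS across each adjacent pair:
  18–98 m: −αΔT+βΔS = −(2.6 × 10⁻⁴)(+0.1)+(7.5 × 10⁻⁴)(+0.21) = 1.3 × 10⁻⁴ → stable
  98–130 m: −αΔT+βΔS = −(2.6 × 10⁻⁴)(+0.0)+(7.5 × 10⁻⁴)(+0.13) = 9.8 × 10⁻⁵ → stable
  130–211 m: −αΔT+βΔS = −(2.6 × 10⁻⁴)(-2.0)+(7.5 × 10⁻⁴)(-0.44) = 1.9 × 10⁻⁴ → stable
  211–222 m: −αΔT+βΔS = −(2.6 × 10⁻⁴)(+4.2)+(7.5 × 10⁻⁴)(+1.18) = -2.1 × 10⁻⁴ → UNSTABLE
The 211–222 m interval has Δρ < 0: lighter water underlies denser water.

211–222 m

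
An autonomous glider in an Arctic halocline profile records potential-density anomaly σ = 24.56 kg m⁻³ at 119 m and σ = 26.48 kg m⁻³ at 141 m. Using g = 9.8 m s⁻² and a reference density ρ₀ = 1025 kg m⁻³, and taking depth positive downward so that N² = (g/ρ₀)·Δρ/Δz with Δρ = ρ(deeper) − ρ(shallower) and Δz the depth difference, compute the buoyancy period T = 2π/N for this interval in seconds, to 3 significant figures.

218 s

Δρ = 1026.48 − 1024.56 = 1.92 kg m⁻³ over Δz = 141 − 119 = 22 m.
N² = (9.8/1025) × (1.92/22) = 8.3441 × 10⁻⁴ s⁻².
N = √(8.3441 × 10⁻⁴) = 0.028886 rad s⁻¹, so T = 2π/N = 217.52 s ≈ 218 s.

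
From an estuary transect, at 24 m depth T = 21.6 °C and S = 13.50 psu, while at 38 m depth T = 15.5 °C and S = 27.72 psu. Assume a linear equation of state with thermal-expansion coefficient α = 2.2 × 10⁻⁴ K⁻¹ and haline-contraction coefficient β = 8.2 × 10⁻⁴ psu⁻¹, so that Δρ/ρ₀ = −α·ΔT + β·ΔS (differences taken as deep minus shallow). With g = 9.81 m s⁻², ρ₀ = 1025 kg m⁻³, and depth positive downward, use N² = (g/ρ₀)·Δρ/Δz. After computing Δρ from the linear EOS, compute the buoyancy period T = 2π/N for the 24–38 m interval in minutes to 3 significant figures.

ΔT = -6.1 K, ΔS = +14.22 psu (deep − shallow).
Δρ/ρ₀ = −αΔT + βΔS = 1.342 × 10⁻³ + 0.0116604 = 0.0130024, so Δρ ≈ 13.33 kg m⁻³.
N² = (g/ρ₀)·Δρ/Δz = g·(Δρ/ρ₀)/Δz = 9.81 × 0.0130024 / 14 = 9.1110 × 10⁻³ s⁻².
N = √(9.1110 × 10⁻³) = 0.095452 rad s⁻¹ → T = 2π/N = 65.826 s = 1.0971 min ≈ 1.10 min.

1.10 min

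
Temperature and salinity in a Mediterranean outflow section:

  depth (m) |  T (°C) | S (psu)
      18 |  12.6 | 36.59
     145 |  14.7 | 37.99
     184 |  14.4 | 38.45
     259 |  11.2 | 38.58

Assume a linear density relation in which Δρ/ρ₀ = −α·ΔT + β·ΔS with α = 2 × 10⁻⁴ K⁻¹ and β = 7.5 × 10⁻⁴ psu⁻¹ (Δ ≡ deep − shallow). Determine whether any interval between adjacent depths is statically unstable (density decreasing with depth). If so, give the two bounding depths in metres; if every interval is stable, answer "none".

Evaluate Δρ/ρ₀ = −αΔT + βΔS across each adjacent pair:
  18–145 m: −αΔT+βΔS = −(2 × 10⁻⁴)(+2.1)+(7.5 × 10⁻⁴)(+1.40) = 6.3 × 10⁻⁴ → stable
  145–184 m: −αΔT+βΔS = −(2 × 10⁻⁴)(-0.3)+(7.5 × 10⁻⁴)(+0.46) = 4.1 × 10⁻⁴ → stable
  184–259 m: −αΔT+βΔS = −(2 × 10⁻⁴)(-3.2)+(7.5 × 10⁻⁴)(+0.13) = 7.4 × 10⁻⁴ → stable
Every interval has Δρ > 0: the column is stably stratified throughout.

none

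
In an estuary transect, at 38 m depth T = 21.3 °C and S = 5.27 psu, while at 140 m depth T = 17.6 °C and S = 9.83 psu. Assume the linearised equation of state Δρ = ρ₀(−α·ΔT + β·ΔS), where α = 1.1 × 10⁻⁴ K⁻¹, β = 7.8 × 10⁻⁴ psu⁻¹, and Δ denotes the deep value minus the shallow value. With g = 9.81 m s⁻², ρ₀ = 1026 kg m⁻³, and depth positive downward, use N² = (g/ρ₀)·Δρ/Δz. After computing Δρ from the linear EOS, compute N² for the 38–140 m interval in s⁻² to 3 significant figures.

ΔT = -3.7 K, ΔS = +4.56 psu (deep − shallow).
Δρ/ρ₀ = −αΔT + βΔS = 4.07 × 10⁻⁴ + 3.5568 × 10⁻³ = 3.9638 × 10⁻³, so Δρ ≈ 4.067 kg m⁻³.
N² = (g/ρ₀)·Δρ/Δz = g·(Δρ/ρ₀)/Δz = 9.81 × 3.9638 × 10⁻³ / 102 = 3.8122 × 10⁻⁴ s⁻² ≈ 3.81 × 10⁻⁴ s⁻².

3.81 × 10⁻⁴ s⁻²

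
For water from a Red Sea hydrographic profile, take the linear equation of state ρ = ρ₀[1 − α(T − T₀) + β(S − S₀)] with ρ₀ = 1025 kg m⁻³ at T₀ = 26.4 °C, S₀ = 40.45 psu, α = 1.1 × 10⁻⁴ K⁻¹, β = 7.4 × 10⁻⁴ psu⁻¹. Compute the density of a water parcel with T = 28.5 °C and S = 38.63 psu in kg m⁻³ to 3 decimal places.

1023.383 kg m⁻³

T − T₀ = +2.1 K, S − S₀ = -1.82 psu.
Bracket = 1 − α·(+2.1) + β·(-1.82) = 1 + (-1.5778 × 10⁻³) = 0.9984222.
ρ = 1025 × 0.9984222 = 1023.383 kg m⁻³.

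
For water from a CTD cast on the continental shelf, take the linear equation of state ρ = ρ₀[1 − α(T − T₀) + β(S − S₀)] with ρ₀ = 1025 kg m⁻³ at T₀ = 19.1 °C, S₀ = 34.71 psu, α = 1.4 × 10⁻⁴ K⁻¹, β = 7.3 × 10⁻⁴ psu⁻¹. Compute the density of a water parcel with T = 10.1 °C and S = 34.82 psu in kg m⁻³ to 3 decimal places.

1026.374 kg m⁻³

T − T₀ = -9.0 K, S − S₀ = +0.11 psu.
Bracket = 1 − α·(-9.0) + β·(+0.11) = 1 + (1.3403 × 10⁻³) = 1.0013403.
ρ = 1025 × 1.0013403 = 1026.374 kg m⁻³.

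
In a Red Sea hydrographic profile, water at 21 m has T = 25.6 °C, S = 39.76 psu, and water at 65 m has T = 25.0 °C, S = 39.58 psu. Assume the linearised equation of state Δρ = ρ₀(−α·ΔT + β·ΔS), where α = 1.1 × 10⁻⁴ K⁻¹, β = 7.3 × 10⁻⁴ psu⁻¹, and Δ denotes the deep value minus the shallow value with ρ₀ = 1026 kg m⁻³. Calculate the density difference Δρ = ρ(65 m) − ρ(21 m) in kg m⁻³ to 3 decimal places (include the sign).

-0.067 kg m⁻³

ΔT = -0.6 K, ΔS = -0.18 psu (deep − shallow).
Δρ/ρ₀ = −(1.1 × 10⁻⁴)(-0.6) + (7.3 × 10⁻⁴)(-0.18) = -6.54 × 10⁻⁵.
Δρ = 1026 × (-6.54 × 10⁻⁵) = -0.067 kg m⁻³.
Negative Δρ: lighter below, statically unstable.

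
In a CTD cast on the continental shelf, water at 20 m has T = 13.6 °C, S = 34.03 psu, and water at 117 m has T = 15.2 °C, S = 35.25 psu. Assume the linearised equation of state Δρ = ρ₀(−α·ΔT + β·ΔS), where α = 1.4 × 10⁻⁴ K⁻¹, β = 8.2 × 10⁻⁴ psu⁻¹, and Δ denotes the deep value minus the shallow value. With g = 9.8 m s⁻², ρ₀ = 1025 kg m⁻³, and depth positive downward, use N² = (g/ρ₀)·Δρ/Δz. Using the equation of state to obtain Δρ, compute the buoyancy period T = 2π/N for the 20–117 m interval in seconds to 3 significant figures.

709 s

ΔT = +1.6 K, ΔS = +1.22 psu (deep − shallow).
Δρ/ρ₀ = −αΔT + βΔS = -2.24 × 10⁻⁴ + 1.0004 × 10⁻³ = 7.764 × 10⁻⁴, so Δρ ≈ 0.7958 kg m⁻³.
N² = (g/ρ₀)·Δρ/Δz = g·(Δρ/ρ₀)/Δz = 9.8 × 7.764 × 10⁻⁴ / 97 = 7.8440 × 10⁻⁵ s⁻².
N = √(7.8440 × 10⁻⁵) = 8.8566 × 10⁻³ rad s⁻¹ → T = 2π/N = 709.44 s ≈ 709 s.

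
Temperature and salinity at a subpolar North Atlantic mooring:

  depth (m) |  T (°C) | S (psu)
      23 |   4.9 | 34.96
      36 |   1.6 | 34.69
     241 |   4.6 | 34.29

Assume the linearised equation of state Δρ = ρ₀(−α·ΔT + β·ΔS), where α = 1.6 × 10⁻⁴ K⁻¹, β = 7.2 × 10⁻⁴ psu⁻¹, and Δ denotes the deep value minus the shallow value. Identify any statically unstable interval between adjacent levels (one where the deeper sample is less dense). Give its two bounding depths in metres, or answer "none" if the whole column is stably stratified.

Evaluate Δρ/ρ₀ = −αΔT + βΔS across each adjacent pair:
  23–36 m: −αΔT+βΔS = −(1.6 × 10⁻⁴)(-3.3)+(7.2 × 10⁻⁴)(-0.27) = 3.3 × 10⁻⁴ → stable
  36–241 m: −αΔT+βΔS = −(1.6 × 10⁻⁴)(+3.0)+(7.2 × 10⁻⁴)(-0.40) = -7.7 × 10⁻⁴ → UNSTABLE
The 36–241 m interval has Δρ < 0: lighter water underlies denser water.

36–241 m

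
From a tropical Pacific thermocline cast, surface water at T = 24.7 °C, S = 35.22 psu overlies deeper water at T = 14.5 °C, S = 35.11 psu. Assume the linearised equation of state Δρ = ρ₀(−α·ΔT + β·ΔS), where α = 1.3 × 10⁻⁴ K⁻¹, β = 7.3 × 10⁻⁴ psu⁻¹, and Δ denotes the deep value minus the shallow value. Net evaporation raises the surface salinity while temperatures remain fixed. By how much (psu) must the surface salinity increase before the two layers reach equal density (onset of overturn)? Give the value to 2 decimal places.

Neutral buoyancy requires −α(T_deep − T_surf) + β(S_deep − S_surf′) = 0.
S_surf′ = S_deep − (α/β)·ΔT = 35.11 − (1.3 × 10⁻⁴/7.3 × 10⁻⁴)·(-10.2) = 36.9264 psu.
Increase required: 36.9264 − 35.22 = 1.7064 psu.

1.71 psu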